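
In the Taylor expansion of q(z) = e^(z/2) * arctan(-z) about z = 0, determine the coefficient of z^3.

5/24

Multiply the two series term by term and collect like powers.
So c_3 = q′′′(0)/3! = 5/24.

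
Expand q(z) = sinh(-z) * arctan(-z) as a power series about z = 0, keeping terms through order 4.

Write out both Maclaurin series and multiply, keeping only the needed powers.

-z^4/6 + z^2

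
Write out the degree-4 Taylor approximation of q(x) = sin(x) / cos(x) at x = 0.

x^3/3 + x

Write the quotient as an unknown series and match coefficients against numerator = denominator · series.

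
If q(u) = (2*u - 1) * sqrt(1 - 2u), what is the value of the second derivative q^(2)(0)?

-3

Shift and add copies of the series according to the polynomial's terms.
The coefficient of u^2 in the expansion is -3/2, so q′′(0) = 2! * (-3/2) = -3.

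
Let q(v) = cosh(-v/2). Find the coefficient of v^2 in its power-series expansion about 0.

[v^0] = 1;  [v^1] = 0;  [v^2] = 1/8.

1/8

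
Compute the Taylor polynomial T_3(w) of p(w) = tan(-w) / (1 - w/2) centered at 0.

-7*w^3/12 - w^2/2 - w

Write out both Maclaurin series and multiply, keeping only the needed powers.
p(0) = 0
p′(0) = -1
p′′(0) = -1
p′′′(0) = -7/2
The Taylor polynomial is Σ p^(k)(0)/k! · w^k.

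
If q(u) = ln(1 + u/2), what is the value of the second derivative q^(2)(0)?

-1/4

From the series, [u^2] q = -1/8; multiply by 2! = 2 to get -1/4.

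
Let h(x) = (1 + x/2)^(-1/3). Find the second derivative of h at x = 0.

1/9

From the series, [x^2] h = 1/18; multiply by 2! = 2 to get 1/9.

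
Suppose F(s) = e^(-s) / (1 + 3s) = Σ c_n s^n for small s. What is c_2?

Write out both Maclaurin series and multiply, keeping only the needed powers.
F(0) = 1
F′(0) = -4
F′′(0) = 25
So c_2 = F′′(0)/2! = 25/2.

25/2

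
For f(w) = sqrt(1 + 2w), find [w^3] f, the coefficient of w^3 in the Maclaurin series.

f(0) = 1
f′(0) = 1
f′′(0) = -1
f′′′(0) = 3

1/2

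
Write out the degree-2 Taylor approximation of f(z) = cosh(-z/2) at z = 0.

z^2/8 + 1

f(0) = 1
f′(0) = 0
f′′(0) = 1/4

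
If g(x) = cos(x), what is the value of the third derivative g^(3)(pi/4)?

sqrt(2)/2

Apply the Taylor formula c_k = f^(k)(a)/k!.
The coefficient of (x - pi/4)^3 in the expansion is sqrt(2)/12, so g′′′(pi/4) = 3! * (sqrt(2)/12) = sqrt(2)/2.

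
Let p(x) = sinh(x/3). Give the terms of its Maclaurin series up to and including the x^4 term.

x^3/162 + x/3

Apply the Taylor formula c_k = f^(k)(a)/k!.
p(0) = 0
p′(0) = 1/3
p′′(0) = 0
p′′′(0) = 1/27
p^(4)(0) = 0
Dividing each by k! gives the coefficients c_0, ..., c_4.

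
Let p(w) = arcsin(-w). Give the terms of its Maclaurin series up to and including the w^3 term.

-w^3/6 - w

[w^0] = 0;  [w^1] = -1;  [w^2] = 0;  [w^3] = -1/6.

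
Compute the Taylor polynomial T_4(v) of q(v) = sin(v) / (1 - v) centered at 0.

Write out both Maclaurin series and multiply, keeping only the needed powers.
q(0) = 0
q′(0) = 1
q′′(0) = 2
q′′′(0) = 5
q^(4)(0) = 20
Then c_k = q^(k)(0)/k! gives each Taylor coefficient.

5*v^4/6 + 5*v^3/6 + v^2 + v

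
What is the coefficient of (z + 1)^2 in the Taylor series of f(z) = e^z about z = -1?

[(z + 1)^0] = e^(-1);  [(z + 1)^1] = e^(-1);  [(z + 1)^2] = e^(-1)/2.
So c_2 = f′′(-1)/2! = e^(-1)/2.

e^(-1)/2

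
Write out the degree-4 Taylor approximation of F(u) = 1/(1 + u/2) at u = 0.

Compute the successive derivatives at the expansion point and divide by k!.
F(0) = 1
F′(0) = -1/2
F′′(0) = 1/2
F′′′(0) = -3/4
F^(4)(0) = 3/2

u^4/16 - u^3/8 + u^2/4 - u/2 + 1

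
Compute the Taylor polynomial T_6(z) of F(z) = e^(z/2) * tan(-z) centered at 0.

-851*z^6/11520 - 341*z^5/1920 - 3*z^4/16 - 11*z^3/24 - z^2/2 - z

Take the Cauchy product of the two expansions.
[z^0] = 0;  [z^1] = -1;  [z^2] = -1/2;  [z^3] = -11/24;  [z^4] = -3/16;  [z^5] = -341/1920;  [z^6] = -851/11520.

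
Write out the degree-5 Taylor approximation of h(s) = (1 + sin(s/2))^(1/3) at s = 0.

61*s^5/933120 - s^4/3888 + s^3/1296 - s^2/36 + s/6 + 1

Let u equal the inner series; expand the outer function in u and truncate.
h(0) = 1
h′(0) = 1/6
h′′(0) = -1/18
h′′′(0) = 1/216
h^(4)(0) = -1/162
h^(5)(0) = 61/7776
The Taylor polynomial is Σ h^(k)(0)/k! · s^k.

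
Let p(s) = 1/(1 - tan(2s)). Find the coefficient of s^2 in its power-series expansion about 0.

4

Plug the Maclaurin series of the inner function into that of the outer and collect terms.
p(0) = 1
p′(0) = 2
p′′(0) = 8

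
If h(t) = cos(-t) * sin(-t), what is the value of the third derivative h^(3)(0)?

4

Write out both Maclaurin series and multiply, keeping only the needed powers.
From the series, [t^3] h = 2/3; multiply by 3! = 6 to get 4.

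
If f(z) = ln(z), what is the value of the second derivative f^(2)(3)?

-1/9

The coefficient of (z - 3)^2 in the expansion is -1/18, so f′′(3) = 2! * (-1/18) = -1/9.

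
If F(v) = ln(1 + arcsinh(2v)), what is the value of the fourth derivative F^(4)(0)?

Substitute the inner expansion into the outer series and collect powers.
From the series, [v^4] F = -4/3; multiply by 4! = 24 to get -32.

-32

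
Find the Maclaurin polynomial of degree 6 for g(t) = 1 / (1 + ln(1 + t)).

Use the geometric series for the reciprocal, then substitute.

3289*t^6/360 - 347*t^5/60 + 11*t^4/3 - 7*t^3/3 + 3*t^2/2 - t + 1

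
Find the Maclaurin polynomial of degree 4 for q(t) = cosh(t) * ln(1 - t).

-t^4/2 - 5*t^3/6 - t^2/2 - t

Expand each factor separately, then convolve coefficients.
q(0) = 0
q′(0) = -1
q′′(0) = -1
q′′′(0) = -5
q^(4)(0) = -12
The Taylor polynomial is Σ q^(k)(0)/k! · t^k.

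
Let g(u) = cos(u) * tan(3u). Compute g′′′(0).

Expand each factor separately, then convolve coefficients.
The coefficient of u^3 in the expansion is 15/2, so g′′′(0) = 3! * (15/2) = 45.

45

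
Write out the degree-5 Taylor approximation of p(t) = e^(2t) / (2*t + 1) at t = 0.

-176*t^5/15 + 6*t^4 - 8*t^3/3 + 2*t^2 + 1

Use 1/(1 - r) = Σ r^k on the denominator, then take the Cauchy product.
[t^0] = 1;  [t^1] = 0;  [t^2] = 2;  [t^3] = -8/3;  [t^4] = 6;  [t^5] = -176/15.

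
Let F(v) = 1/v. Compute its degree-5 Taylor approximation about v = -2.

-(v + 2)^5/64 - (v + 2)^4/32 - (v + 2)^3/16 - (v + 2)^2/8 - (v + 2)/4 - 1/2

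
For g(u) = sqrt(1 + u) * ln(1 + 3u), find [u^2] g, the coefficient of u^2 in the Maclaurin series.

Write out both Maclaurin series and multiply, keeping only the needed powers.
g(0) = 0
g′(0) = 3
g′′(0) = -6
So c_2 = g′′(0)/2! = -3.

-3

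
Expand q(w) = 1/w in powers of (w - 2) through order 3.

-(w - 2)^3/16 + (w - 2)^2/8 - (w - 2)/4 + 1/2

[(w - 2)^0] = 1/2;  [(w - 2)^1] = -1/4;  [(w - 2)^2] = 1/8;  [(w - 2)^3] = -1/16.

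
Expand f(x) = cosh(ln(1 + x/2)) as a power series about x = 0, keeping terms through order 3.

-x^3/16 + x^2/8 + 1

Plug the Maclaurin series of the inner function into that of the outer and collect terms.
f(0) = 1
f′(0) = 0
f′′(0) = 1/4
f′′′(0) = -3/8
The Taylor polynomial is Σ f^(k)(0)/k! · x^k.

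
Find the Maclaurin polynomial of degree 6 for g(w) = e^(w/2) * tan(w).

851*w^6/11520 + 341*w^5/1920 + 3*w^4/16 + 11*w^3/24 + w^2/2 + w

Expand each factor separately, then convolve coefficients.
g(0) = 0
g′(0) = 1
g′′(0) = 1
g′′′(0) = 11/4
g^(4)(0) = 9/2
g^(5)(0) = 341/16
g^(6)(0) = 851/16
Dividing each by k! gives the coefficients c_0, ..., c_6.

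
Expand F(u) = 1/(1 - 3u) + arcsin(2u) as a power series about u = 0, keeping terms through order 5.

1227*u^5/5 + 81*u^4 + 85*u^3/3 + 9*u^2 + 5*u + 1

Expand each term separately and add.
F(0) = 1
F′(0) = 5
F′′(0) = 18
F′′′(0) = 170
F^(4)(0) = 1944
F^(5)(0) = 29448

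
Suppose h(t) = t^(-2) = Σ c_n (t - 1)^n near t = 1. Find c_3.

h(1) = 1
h′(1) = -2
h′′(1) = 6
h′′′(1) = -24
So c_3 = h′′′(1)/3! = -4.

-4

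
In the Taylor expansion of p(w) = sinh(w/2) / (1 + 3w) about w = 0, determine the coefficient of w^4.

-217/16

Take the Cauchy product of the two expansions.
p(0) = 0
p′(0) = 1/2
p′′(0) = -3
p′′′(0) = 217/8
p^(4)(0) = -651/2
Dividing each by k! gives the coefficients c_0, ..., c_4.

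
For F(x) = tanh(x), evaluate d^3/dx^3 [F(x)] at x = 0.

From the series, [x^3] F = -1/3; multiply by 3! = 6 to get -2.

-2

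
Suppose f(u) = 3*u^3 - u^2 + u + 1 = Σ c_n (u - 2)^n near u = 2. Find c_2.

f(2) = 23
f′(2) = 33
f′′(2) = 34
So c_2 = f′′(2)/2! = 17.

17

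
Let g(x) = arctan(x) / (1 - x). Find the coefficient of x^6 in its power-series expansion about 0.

13/15

Multiply the numerator's expansion by the denominator's geometric series.
[x^0] = 0;  [x^1] = 1;  [x^2] = 1;  [x^3] = 2/3;  [x^4] = 2/3;  [x^5] = 13/15;  [x^6] = 13/15.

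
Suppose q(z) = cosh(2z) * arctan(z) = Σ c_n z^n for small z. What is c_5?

Expand each factor separately, then convolve coefficients.
q(0) = 0
q′(0) = 1
q′′(0) = 0
q′′′(0) = 10
q^(4)(0) = 0
q^(5)(0) = 24
Dividing each by k! gives the coefficients c_0, ..., c_5.

1/5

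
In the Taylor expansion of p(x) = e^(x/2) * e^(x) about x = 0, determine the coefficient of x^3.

Multiply the two series term by term and collect like powers.
[x^0] = 1;  [x^1] = 3/2;  [x^2] = 9/8;  [x^3] = 9/16.
So c_3 = p′′′(0)/3! = 9/16.

9/16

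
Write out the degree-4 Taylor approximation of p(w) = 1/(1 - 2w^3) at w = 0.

Use the known series and substitute for the argument.
p(0) = 1
p′(0) = 0
p′′(0) = 0
p′′′(0) = 12
p^(4)(0) = 0
Dividing each by k! gives the coefficients c_0, ..., c_4.

2*w^3 + 1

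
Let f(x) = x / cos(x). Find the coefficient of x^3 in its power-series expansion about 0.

Divide the numerator series by the denominator series (power-series long division).
f(0) = 0
f′(0) = 1
f′′(0) = 0
f′′′(0) = 3

1/2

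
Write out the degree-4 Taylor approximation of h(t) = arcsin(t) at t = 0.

Apply the Taylor formula c_k = f^(k)(a)/k!.
h(0) = 0
h′(0) = 1
h′′(0) = 0
h′′′(0) = 1
h^(4)(0) = 0

t^3/6 + t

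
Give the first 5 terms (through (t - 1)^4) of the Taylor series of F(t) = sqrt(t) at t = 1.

Apply the Taylor formula c_k = f^(k)(a)/k!.
F(1) = 1
F′(1) = 1/2
F′′(1) = -1/4
F′′′(1) = 3/8
F^(4)(1) = -15/16
Dividing each by k! gives the coefficients c_0, ..., c_4.

-5*(t - 1)^4/128 + (t - 1)^3/16 - (t - 1)^2/8 + (t - 1)/2 + 1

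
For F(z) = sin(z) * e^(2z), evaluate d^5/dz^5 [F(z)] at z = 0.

Multiply the two series term by term and collect like powers.
The coefficient of z^5 in the expansion is 41/120, so F^(5)(0) = 5! * (41/120) = 41.

41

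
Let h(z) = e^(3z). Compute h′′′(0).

27

The coefficient of z^3 in the expansion is 9/2, so h′′′(0) = 3! * (9/2) = 27.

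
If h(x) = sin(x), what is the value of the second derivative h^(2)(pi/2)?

-1

From the series, [(x - pi/2)^2] h = -1/2; multiply by 2! = 2 to get -1.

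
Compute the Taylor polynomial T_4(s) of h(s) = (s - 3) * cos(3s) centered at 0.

-81*s^4/8 - 9*s^3/2 + 27*s^2/2 + s - 3

Multiply each power in the prefactor through the base expansion.
h(0) = -3
h′(0) = 1
h′′(0) = 27
h′′′(0) = -27
h^(4)(0) = -243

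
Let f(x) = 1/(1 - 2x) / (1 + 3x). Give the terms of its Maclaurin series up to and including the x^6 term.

Write out both Maclaurin series and multiply, keeping only the needed powers.
f(0) = 1
f′(0) = -1
f′′(0) = 14
f′′′(0) = -78
f^(4)(0) = 1320
f^(5)(0) = -15960
f^(6)(0) = 333360

463*x^6 - 133*x^5 + 55*x^4 - 13*x^3 + 7*x^2 - x + 1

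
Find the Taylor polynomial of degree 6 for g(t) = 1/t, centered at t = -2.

-(t + 2)^6/128 - (t + 2)^5/64 - (t + 2)^4/32 - (t + 2)^3/16 - (t + 2)^2/8 - (t + 2)/4 - 1/2

Compute the successive derivatives at the expansion point and divide by k!.
g(-2) = -1/2
g′(-2) = -1/4
g′′(-2) = -1/4
g′′′(-2) = -3/8
g^(4)(-2) = -3/4
g^(5)(-2) = -15/8
g^(6)(-2) = -45/8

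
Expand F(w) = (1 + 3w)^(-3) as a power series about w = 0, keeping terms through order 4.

1215*w^4 - 270*w^3 + 54*w^2 - 9*w + 1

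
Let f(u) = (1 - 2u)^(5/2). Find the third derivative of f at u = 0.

-15

The coefficient of u^3 in the expansion is -5/2, so f′′′(0) = 3! * (-5/2) = -15.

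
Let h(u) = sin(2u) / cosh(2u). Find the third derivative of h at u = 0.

-32

Invert the denominator's series and multiply.
From the series, [u^3] h = -16/3; multiply by 3! = 6 to get -32.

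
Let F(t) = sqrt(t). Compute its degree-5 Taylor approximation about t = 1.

7*(t - 1)^5/256 - 5*(t - 1)^4/128 + (t - 1)^3/16 - (t - 1)^2/8 + (t - 1)/2 + 1

F(1) = 1
F′(1) = 1/2
F′′(1) = -1/4
F′′′(1) = 3/8
F^(4)(1) = -15/16
F^(5)(1) = 105/32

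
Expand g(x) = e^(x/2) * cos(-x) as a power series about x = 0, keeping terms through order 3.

Take the Cauchy product of the two expansions.
g(0) = 1
g′(0) = 1/2
g′′(0) = -3/4
g′′′(0) = -11/8
Dividing each by k! gives the coefficients c_0, ..., c_3.

-11*x^3/48 - 3*x^2/8 + x/2 + 1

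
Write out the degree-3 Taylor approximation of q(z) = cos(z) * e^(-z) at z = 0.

z^3/3 - z + 1

Write out both Maclaurin series and multiply, keeping only the needed powers.
q(0) = 1
q′(0) = -1
q′′(0) = 0
q′′′(0) = 2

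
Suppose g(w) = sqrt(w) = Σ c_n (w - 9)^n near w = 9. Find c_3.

[(w - 9)^0] = 3;  [(w - 9)^1] = 1/6;  [(w - 9)^2] = -1/216;  [(w - 9)^3] = 1/3888.

1/3888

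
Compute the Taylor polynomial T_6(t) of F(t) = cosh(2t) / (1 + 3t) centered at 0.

40369*t^6/45 - 299*t^5 + 299*t^4/3 - 33*t^3 + 11*t^2 - 3*t + 1

Multiply the two series term by term and collect like powers.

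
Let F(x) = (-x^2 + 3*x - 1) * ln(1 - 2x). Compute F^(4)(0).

-48

Multiply each power in the prefactor through the base expansion.
The coefficient of x^4 in the expansion is -2, so F^(4)(0) = 4! * (-2) = -48.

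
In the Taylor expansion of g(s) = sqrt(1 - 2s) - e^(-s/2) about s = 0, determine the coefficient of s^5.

Add the two expansions coefficient-wise.
g(0) = 0
g′(0) = -1/2
g′′(0) = -5/4
g′′′(0) = -23/8
g^(4)(0) = -241/16
g^(5)(0) = -3359/32

-3359/3840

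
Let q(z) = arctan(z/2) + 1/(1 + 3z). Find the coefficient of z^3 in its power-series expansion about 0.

-649/24

Add the two expansions coefficient-wise.
q(0) = 1
q′(0) = -5/2
q′′(0) = 18
q′′′(0) = -649/4
Dividing each by k! gives the coefficients c_0, ..., c_3.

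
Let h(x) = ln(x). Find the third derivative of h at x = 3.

The coefficient of (x - 3)^3 in the expansion is 1/81, so h′′′(3) = 3! * (1/81) = 2/27.

2/27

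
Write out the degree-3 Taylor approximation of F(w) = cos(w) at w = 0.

1 - w^2/2

Differentiate repeatedly and evaluate at the center.
F(0) = 1
F′(0) = 0
F′′(0) = -1
F′′′(0) = 0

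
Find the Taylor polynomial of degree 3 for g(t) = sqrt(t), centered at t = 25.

(t - 25)^3/50000 - (t - 25)^2/1000 + (t - 25)/10 + 5

Compute the successive derivatives at the expansion point and divide by k!.
g(25) = 5
g′(25) = 1/10
g′′(25) = -1/500
g′′′(25) = 3/25000
Dividing each by k! gives the coefficients c_0, ..., c_3.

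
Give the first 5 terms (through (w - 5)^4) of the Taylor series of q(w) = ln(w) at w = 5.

q(5) = ln(5)
q′(5) = 1/5
q′′(5) = -1/25
q′′′(5) = 2/125
q^(4)(5) = -6/625

-(w - 5)^4/2500 + (w - 5)^3/375 - (w - 5)^2/50 + (w - 5)/5 + ln(5)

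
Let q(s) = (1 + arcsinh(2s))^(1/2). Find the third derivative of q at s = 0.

-1

Substitute the inner expansion into the outer series and collect powers.
From the series, [s^3] q = -1/6; multiply by 3! = 6 to get -1.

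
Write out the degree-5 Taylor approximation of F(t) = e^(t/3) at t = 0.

t^5/29160 + t^4/1944 + t^3/162 + t^2/18 + t/3 + 1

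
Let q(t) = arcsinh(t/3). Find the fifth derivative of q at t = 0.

Apply the Taylor formula c_k = f^(k)(a)/k!.
The coefficient of t^5 in the expansion is 1/3240, so q^(5)(0) = 5! * (1/3240) = 1/27.

1/27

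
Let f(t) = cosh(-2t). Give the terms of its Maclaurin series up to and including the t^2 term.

2*t^2 + 1

[t^0] = 1;  [t^1] = 0;  [t^2] = 2.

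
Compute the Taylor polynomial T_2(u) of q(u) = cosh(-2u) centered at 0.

2*u^2 + 1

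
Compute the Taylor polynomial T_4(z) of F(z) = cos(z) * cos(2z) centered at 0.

41*z^4/24 - 5*z^2/2 + 1

Write out both Maclaurin series and multiply, keeping only the needed powers.
F(0) = 1
F′(0) = 0
F′′(0) = -5
F′′′(0) = 0
F^(4)(0) = 41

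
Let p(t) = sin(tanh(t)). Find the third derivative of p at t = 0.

Plug the Maclaurin series of the inner function into that of the outer and collect terms.
The coefficient of t^3 in the expansion is -1/2, so p′′′(0) = 3! * (-1/2) = -3.

-3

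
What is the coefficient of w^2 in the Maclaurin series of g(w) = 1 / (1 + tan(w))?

1

Use the geometric series for the reciprocal, then substitute.
g(0) = 1
g′(0) = -1
g′′(0) = 2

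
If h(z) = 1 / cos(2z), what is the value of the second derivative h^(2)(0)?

4

Write the quotient as an unknown series and match coefficients against numerator = denominator · series.
From the series, [z^2] h = 2; multiply by 2! = 2 to get 4.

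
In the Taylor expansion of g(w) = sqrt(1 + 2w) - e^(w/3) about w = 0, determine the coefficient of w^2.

-5/9

Combine the two series term by term.
g(0) = 0
g′(0) = 2/3
g′′(0) = -10/9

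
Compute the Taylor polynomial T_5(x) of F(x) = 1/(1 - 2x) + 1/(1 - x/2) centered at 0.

1025*x^5/32 + 257*x^4/16 + 65*x^3/8 + 17*x^2/4 + 5*x/2 + 2

Combine the two series term by term.
[x^0] = 2;  [x^1] = 5/2;  [x^2] = 17/4;  [x^3] = 65/8;  [x^4] = 257/16;  [x^5] = 1025/32.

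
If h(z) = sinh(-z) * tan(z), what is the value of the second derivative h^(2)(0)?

-2

Expand each factor separately, then convolve coefficients.
The coefficient of z^2 in the expansion is -1, so h′′(0) = 2! * (-1) = -2.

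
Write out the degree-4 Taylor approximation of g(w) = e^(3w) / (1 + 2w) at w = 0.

35*w^4/8 - w^3/2 + 5*w^2/2 + w + 1

Multiply the two series term by term and collect like powers.
g(0) = 1
g′(0) = 1
g′′(0) = 5
g′′′(0) = -3
g^(4)(0) = 105
The Taylor polynomial is Σ g^(k)(0)/k! · w^k.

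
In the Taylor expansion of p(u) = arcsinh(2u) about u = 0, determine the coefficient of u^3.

Compute the successive derivatives at the expansion point and divide by k!.
[u^0] = 0;  [u^1] = 2;  [u^2] = 0;  [u^3] = -4/3.

-4/3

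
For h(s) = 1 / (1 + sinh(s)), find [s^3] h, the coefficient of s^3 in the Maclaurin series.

Use the geometric series for the reciprocal, then substitute.

-7/6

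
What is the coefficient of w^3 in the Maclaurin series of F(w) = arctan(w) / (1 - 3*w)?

Multiply the numerator's expansion by the denominator's geometric series.
F(0) = 0
F′(0) = 1
F′′(0) = 6
F′′′(0) = 52
So c_3 = F′′′(0)/3! = 26/3.

26/3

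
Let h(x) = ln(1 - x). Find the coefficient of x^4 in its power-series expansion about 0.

Apply the Taylor formula c_k = f^(k)(a)/k!.
h(0) = 0
h′(0) = -1
h′′(0) = -1
h′′′(0) = -2
h^(4)(0) = -6
So c_4 = h^(4)(0)/4! = -1/4.

-1/4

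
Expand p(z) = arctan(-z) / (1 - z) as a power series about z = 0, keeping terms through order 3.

Expand 1/(denominator) as a geometric series and multiply by the numerator's series.
p(0) = 0
p′(0) = -1
p′′(0) = -2
p′′′(0) = -4
Then c_k = p^(k)(0)/k! gives each Taylor coefficient.

-2*z^3/3 - z^2 - z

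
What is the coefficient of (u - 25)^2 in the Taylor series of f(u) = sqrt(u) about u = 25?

-1/1000

f(25) = 5
f′(25) = 1/10
f′′(25) = -1/500
Dividing each by k! gives the coefficients c_0, ..., c_2.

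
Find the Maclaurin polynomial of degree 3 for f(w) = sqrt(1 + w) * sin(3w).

-39*w^3/8 + 3*w^2/2 + 3*w

Write out both Maclaurin series and multiply, keeping only the needed powers.
[w^0] = 0;  [w^1] = 3;  [w^2] = 3/2;  [w^3] = -39/8.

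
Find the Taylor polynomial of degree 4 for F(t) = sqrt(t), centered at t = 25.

F(25) = 5
F′(25) = 1/10
F′′(25) = -1/500
F′′′(25) = 3/25000
F^(4)(25) = -3/250000

-(t - 25)^4/2000000 + (t - 25)^3/50000 - (t - 25)^2/1000 + (t - 25)/10 + 5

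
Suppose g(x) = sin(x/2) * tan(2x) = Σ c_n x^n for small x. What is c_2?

1

Take the Cauchy product of the two expansions.
g(0) = 0
g′(0) = 0
g′′(0) = 2
So c_2 = g′′(0)/2! = 1.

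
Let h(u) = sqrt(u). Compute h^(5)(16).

The coefficient of (u - 16)^5 in the expansion is 7/67108864, so h^(5)(16) = 5! * (7/67108864) = 105/8388608.

105/8388608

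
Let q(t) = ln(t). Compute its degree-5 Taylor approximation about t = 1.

(t - 1)^5/5 - (t - 1)^4/4 + (t - 1)^3/3 - (t - 1)^2/2 + (t - 1)

q(1) = 0
q′(1) = 1
q′′(1) = -1
q′′′(1) = 2
q^(4)(1) = -6
q^(5)(1) = 24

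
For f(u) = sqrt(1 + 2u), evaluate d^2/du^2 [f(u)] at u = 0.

The coefficient of u^2 in the expansion is -1/2, so f′′(0) = 2! * (-1/2) = -1.

-1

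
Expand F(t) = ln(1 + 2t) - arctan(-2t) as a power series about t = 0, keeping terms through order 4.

-4*t^4 - 2*t^2 + 4*t

Add the two expansions coefficient-wise.
[t^0] = 0;  [t^1] = 4;  [t^2] = -2;  [t^3] = 0;  [t^4] = -4.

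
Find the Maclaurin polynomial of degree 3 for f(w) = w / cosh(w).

Write the quotient as an unknown series and match coefficients against numerator = denominator · series.
f(0) = 0
f′(0) = 1
f′′(0) = 0
f′′′(0) = -3
Then c_k = f^(k)(0)/k! gives each Taylor coefficient.

-w^3/2 + w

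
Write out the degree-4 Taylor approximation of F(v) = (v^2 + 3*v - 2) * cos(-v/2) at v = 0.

-25*v^4/192 - 3*v^3/8 + 5*v^2/4 + 3*v - 2

Multiply each power in the prefactor through the base expansion.
[v^0] = -2;  [v^1] = 3;  [v^2] = 5/4;  [v^3] = -3/8;  [v^4] = -25/192.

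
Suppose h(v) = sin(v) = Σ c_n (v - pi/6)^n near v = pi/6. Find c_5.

[(v - pi/6)^0] = 1/2;  [(v - pi/6)^1] = sqrt(3)/2;  [(v - pi/6)^2] = -1/4;  [(v - pi/6)^3] = -sqrt(3)/12;  [(v - pi/6)^4] = 1/48;  [(v - pi/6)^5] = sqrt(3)/240.

sqrt(3)/240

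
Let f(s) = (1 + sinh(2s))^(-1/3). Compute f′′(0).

Let u equal the inner series; expand the outer function in u and truncate.
From the series, [s^2] f = 8/9; multiply by 2! = 2 to get 16/9.

16/9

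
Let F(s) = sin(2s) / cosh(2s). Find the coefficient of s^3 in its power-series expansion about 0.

Invert the denominator's series and multiply.
F(0) = 0
F′(0) = 2
F′′(0) = 0
F′′′(0) = -32
So c_3 = F′′′(0)/3! = -16/3.

-16/3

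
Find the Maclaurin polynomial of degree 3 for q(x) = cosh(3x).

9*x^2/2 + 1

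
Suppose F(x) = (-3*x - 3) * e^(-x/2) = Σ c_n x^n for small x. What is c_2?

Multiply each power in the prefactor through the base expansion.
So c_2 = F′′(0)/2! = 9/8.

9/8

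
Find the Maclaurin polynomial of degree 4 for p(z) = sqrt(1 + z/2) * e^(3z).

Expand each factor separately, then convolve coefficients.

8971*z^4/2048 + 709*z^3/128 + 167*z^2/32 + 13*z/4 + 1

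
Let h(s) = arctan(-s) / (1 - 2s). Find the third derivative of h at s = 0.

Take the Cauchy product of the two expansions.
The coefficient of s^3 in the expansion is -11/3, so h′′′(0) = 3! * (-11/3) = -22.

-22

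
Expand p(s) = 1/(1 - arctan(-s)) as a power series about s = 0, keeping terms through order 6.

8*s^6/45 - s^5/5 + s^4/3 - 2*s^3/3 + s^2 - s + 1

Let u equal the inner series; expand the outer function in u and truncate.
p(0) = 1
p′(0) = -1
p′′(0) = 2
p′′′(0) = -4
p^(4)(0) = 8
p^(5)(0) = -24
p^(6)(0) = 128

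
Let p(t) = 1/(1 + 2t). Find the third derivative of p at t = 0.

-48

The coefficient of t^3 in the expansion is -8, so p′′′(0) = 3! * (-8) = -48.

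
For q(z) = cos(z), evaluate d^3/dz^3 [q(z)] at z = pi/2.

1

The coefficient of (z - pi/2)^3 in the expansion is 1/6, so q′′′(pi/2) = 3! * (1/6) = 1.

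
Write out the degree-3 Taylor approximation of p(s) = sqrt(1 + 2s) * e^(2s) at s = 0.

Write out both Maclaurin series and multiply, keeping only the needed powers.
p(0) = 1
p′(0) = 3
p′′(0) = 7
p′′′(0) = 17

17*s^3/6 + 7*s^2/2 + 3*s + 1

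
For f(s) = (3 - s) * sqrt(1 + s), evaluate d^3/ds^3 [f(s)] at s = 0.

15/8

Distribute the polynomial across the series and collect like powers.
From the series, [s^3] f = 5/16; multiply by 3! = 6 to get 15/8.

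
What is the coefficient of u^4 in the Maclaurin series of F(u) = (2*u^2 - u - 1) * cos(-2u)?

Shift and add copies of the series according to the polynomial's terms.
So c_4 = F^(4)(0)/4! = -14/3.

-14/3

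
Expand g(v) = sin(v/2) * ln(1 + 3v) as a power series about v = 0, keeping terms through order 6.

6173*v^6/256 - 321*v^5/32 + 71*v^4/16 - 9*v^3/4 + 3*v^2/2

Take the Cauchy product of the two expansions.
[v^0] = 0;  [v^1] = 0;  [v^2] = 3/2;  [v^3] = -9/4;  [v^4] = 71/16;  [v^5] = -321/32;  [v^6] = 6173/256.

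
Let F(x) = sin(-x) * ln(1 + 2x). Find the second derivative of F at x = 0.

Write out both Maclaurin series and multiply, keeping only the needed powers.
From the series, [x^2] F = -2; multiply by 2! = 2 to get -4.

-4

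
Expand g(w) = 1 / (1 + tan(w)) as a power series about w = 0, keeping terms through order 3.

Write 1/(1+u) = 1 - u + u^2 - u^3 + ... and substitute the series for u.
g(0) = 1
g′(0) = -1
g′′(0) = 2
g′′′(0) = -8
The Taylor polynomial is Σ g^(k)(0)/k! · w^k.

-4*w^3/3 + w^2 - w + 1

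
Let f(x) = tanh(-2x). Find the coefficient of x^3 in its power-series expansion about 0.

8/3

[x^0] = 0;  [x^1] = -2;  [x^2] = 0;  [x^3] = 8/3.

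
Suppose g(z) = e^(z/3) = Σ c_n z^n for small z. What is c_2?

Differentiate repeatedly and evaluate at the center.
g(0) = 1
g′(0) = 1/3
g′′(0) = 1/9
So c_2 = g′′(0)/2! = 1/18.

1/18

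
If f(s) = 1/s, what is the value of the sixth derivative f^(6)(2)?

45/8

The coefficient of (s - 2)^6 in the expansion is 1/128, so f^(6)(2) = 6! * (1/128) = 45/8.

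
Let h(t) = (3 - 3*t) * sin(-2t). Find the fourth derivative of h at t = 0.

-96

Distribute the polynomial across the series and collect like powers.
The coefficient of t^4 in the expansion is -4, so h^(4)(0) = 4! * (-4) = -96.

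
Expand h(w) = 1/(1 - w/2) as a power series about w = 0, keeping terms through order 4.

Compute the successive derivatives at the expansion point and divide by k!.
h(0) = 1
h′(0) = 1/2
h′′(0) = 1/2
h′′′(0) = 3/4
h^(4)(0) = 3/2
Dividing each by k! gives the coefficients c_0, ..., c_4.

w^4/16 + w^3/8 + w^2/4 + w/2 + 1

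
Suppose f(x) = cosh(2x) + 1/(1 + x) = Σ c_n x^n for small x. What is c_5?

Add the two expansions coefficient-wise.
f(0) = 2
f′(0) = -1
f′′(0) = 6
f′′′(0) = -6
f^(4)(0) = 40
f^(5)(0) = -120
So c_5 = f^(5)(0)/5! = -1.

-1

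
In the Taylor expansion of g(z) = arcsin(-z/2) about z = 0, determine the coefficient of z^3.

g(0) = 0
g′(0) = -1/2
g′′(0) = 0
g′′′(0) = -1/8

-1/48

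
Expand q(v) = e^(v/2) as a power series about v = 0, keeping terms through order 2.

v^2/8 + v/2 + 1

Differentiate repeatedly and evaluate at the center.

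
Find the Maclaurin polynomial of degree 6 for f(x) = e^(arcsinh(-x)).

x^6/16 - x^4/8 + x^2/2 - x + 1

Let u equal the inner series; expand the outer function in u and truncate.
f(0) = 1
f′(0) = -1
f′′(0) = 1
f′′′(0) = 0
f^(4)(0) = -3
f^(5)(0) = 0
f^(6)(0) = 45
Dividing each by k! gives the coefficients c_0, ..., c_6.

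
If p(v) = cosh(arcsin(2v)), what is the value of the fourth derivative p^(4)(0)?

80

Substitute the inner expansion into the outer series and collect powers.
The coefficient of v^4 in the expansion is 10/3, so p^(4)(0) = 4! * (10/3) = 80.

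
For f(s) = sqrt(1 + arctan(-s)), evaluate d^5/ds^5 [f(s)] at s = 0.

-249/32

Plug the Maclaurin series of the inner function into that of the outer and collect terms.
The coefficient of s^5 in the expansion is -83/1280, so f^(5)(0) = 5! * (-83/1280) = -249/32.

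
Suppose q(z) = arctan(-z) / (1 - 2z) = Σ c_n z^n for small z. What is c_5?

Multiply the two series term by term and collect like powers.
[z^0] = 0;  [z^1] = -1;  [z^2] = -2;  [z^3] = -11/3;  [z^4] = -22/3;  [z^5] = -223/15.
So c_5 = q^(5)(0)/5! = -223/15.

-223/15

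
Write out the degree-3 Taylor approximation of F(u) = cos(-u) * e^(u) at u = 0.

-u^3/3 + u + 1

Write out both Maclaurin series and multiply, keeping only the needed powers.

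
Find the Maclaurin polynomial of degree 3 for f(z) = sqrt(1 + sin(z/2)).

-z^3/384 - z^2/32 + z/4 + 1

Substitute the inner expansion into the outer series and collect powers.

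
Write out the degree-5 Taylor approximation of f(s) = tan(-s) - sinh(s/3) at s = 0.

Expand each term separately and add.

-3889*s^5/29160 - 55*s^3/162 - 4*s/3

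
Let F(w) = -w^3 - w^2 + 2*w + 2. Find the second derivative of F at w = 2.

Compute the successive derivatives at the expansion point and divide by k!.
The coefficient of (w - 2)^2 in the expansion is -7, so F′′(2) = 2! * (-7) = -14.

-14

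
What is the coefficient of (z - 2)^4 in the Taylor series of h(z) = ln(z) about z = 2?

h(2) = ln(2)
h′(2) = 1/2
h′′(2) = -1/4
h′′′(2) = 1/4
h^(4)(2) = -3/8

-1/64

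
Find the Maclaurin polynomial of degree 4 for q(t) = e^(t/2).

Compute the successive derivatives at the expansion point and divide by k!.
q(0) = 1
q′(0) = 1/2
q′′(0) = 1/4
q′′′(0) = 1/8
q^(4)(0) = 1/16

t^4/384 + t^3/48 + t^2/8 + t/2 + 1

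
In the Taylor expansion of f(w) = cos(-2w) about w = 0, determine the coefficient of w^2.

f(0) = 1
f′(0) = 0
f′′(0) = -4
Dividing each by k! gives the coefficients c_0, ..., c_2.

-2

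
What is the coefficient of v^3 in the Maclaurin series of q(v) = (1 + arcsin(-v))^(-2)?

13/3

Let u equal the inner series; expand the outer function in u and truncate.
[v^0] = 1;  [v^1] = 2;  [v^2] = 3;  [v^3] = 13/3.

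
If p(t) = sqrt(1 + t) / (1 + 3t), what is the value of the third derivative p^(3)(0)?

-1059/8

Multiply the two series term by term and collect like powers.
From the series, [t^3] p = -353/16; multiply by 3! = 6 to get -1059/8.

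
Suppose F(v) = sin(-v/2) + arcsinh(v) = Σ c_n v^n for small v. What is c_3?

Expand each term separately and add.
F(0) = 0
F′(0) = 1/2
F′′(0) = 0
F′′′(0) = -7/8
Dividing each by k! gives the coefficients c_0, ..., c_3.

-7/48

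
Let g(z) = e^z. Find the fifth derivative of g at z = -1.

Apply the Taylor formula c_k = f^(k)(a)/k!.
From the series, [(z + 1)^5] g = e^(-1)/120; multiply by 5! = 120 to get e^(-1).

e^(-1)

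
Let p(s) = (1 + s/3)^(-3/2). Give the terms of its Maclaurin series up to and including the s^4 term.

35*s^4/1152 - 35*s^3/432 + 5*s^2/24 - s/2 + 1

Use the known series and substitute for the argument.
p(0) = 1
p′(0) = -1/2
p′′(0) = 5/12
p′′′(0) = -35/72
p^(4)(0) = 35/48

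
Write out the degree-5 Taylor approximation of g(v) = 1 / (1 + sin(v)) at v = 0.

-61*v^5/120 + 2*v^4/3 - 5*v^3/6 + v^2 - v + 1

Write 1/(1+u) = 1 - u + u^2 - u^3 + ... and substitute the series for u.
g(0) = 1
g′(0) = -1
g′′(0) = 2
g′′′(0) = -5
g^(4)(0) = 16
g^(5)(0) = -61
The Taylor polynomial is Σ g^(k)(0)/k! · v^k.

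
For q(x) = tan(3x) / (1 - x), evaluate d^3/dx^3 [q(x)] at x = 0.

Expand each factor separately, then convolve coefficients.
From the series, [x^3] q = 12; multiply by 3! = 6 to get 72.

72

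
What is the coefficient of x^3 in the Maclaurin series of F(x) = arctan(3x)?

c_3 = F′′′(0)/3! = -9.

-9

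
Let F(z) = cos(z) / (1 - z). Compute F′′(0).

Expand 1/(denominator) as a geometric series and multiply by the numerator's series.
The coefficient of z^2 in the expansion is 1/2, so F′′(0) = 2! * (1/2) = 1.

1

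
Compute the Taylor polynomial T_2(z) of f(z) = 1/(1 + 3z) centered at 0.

9*z^2 - 3*z + 1

f(0) = 1
f′(0) = -3
f′′(0) = 18
Dividing each by k! gives the coefficients c_0, ..., c_2.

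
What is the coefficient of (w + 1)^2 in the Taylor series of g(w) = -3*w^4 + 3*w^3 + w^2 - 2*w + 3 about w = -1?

-26

Apply the Taylor formula c_k = f^(k)(a)/k!.
g(-1) = 0
g′(-1) = 17
g′′(-1) = -52
Then c_k = g^(k)(-1)/k! gives each Taylor coefficient.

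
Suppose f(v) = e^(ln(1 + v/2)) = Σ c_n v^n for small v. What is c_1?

1/2

Compose series: expand the inner function first, then feed it into the outer expansion.
So c_1 = f′(0)/1! = 1/2.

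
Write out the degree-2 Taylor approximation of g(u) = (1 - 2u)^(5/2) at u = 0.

15*u^2/2 - 5*u + 1

g(0) = 1
g′(0) = -5
g′′(0) = 15
The Taylor polynomial is Σ g^(k)(0)/k! · u^k.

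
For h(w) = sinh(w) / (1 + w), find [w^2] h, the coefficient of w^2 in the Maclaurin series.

Expand each factor separately, then convolve coefficients.
[w^0] = 0;  [w^1] = 1;  [w^2] = -1.
So c_2 = h′′(0)/2! = -1.

-1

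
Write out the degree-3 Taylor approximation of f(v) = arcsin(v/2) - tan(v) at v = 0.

-5*v^3/16 - v/2

Combine the two series term by term.
[v^0] = 0;  [v^1] = -1/2;  [v^2] = 0;  [v^3] = -5/16.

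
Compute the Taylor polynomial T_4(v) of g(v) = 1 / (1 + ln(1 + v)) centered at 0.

11*v^4/3 - 7*v^3/3 + 3*v^2/2 - v + 1

Use the geometric series for the reciprocal, then substitute.
[v^0] = 1;  [v^1] = -1;  [v^2] = 3/2;  [v^3] = -7/3;  [v^4] = 11/3.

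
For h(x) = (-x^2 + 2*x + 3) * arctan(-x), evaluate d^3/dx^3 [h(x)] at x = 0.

12

Shift and add copies of the series according to the polynomial's terms.
The coefficient of x^3 in the expansion is 2, so h′′′(0) = 3! * (2) = 12.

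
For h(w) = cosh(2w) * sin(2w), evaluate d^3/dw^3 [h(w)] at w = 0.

Multiply the two series term by term and collect like powers.
The coefficient of w^3 in the expansion is 8/3, so h′′′(0) = 3! * (8/3) = 16.

16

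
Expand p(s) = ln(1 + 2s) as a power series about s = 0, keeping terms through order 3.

8*s^3/3 - 2*s^2 + 2*s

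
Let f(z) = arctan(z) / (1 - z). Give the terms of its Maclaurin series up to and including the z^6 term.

13*z^6/15 + 13*z^5/15 + 2*z^4/3 + 2*z^3/3 + z^2 + z

Expand 1/(denominator) as a geometric series and multiply by the numerator's series.
[z^0] = 0;  [z^1] = 1;  [z^2] = 1;  [z^3] = 2/3;  [z^4] = 2/3;  [z^5] = 13/15;  [z^6] = 13/15.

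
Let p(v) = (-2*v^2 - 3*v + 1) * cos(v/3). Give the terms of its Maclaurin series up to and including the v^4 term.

Multiply each power in the prefactor through the base expansion.

217*v^4/1944 + v^3/6 - 37*v^2/18 - 3*v + 1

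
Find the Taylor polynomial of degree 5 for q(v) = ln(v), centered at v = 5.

q(5) = ln(5)
q′(5) = 1/5
q′′(5) = -1/25
q′′′(5) = 2/125
q^(4)(5) = -6/625
q^(5)(5) = 24/3125
Then c_k = q^(k)(5)/k! gives each Taylor coefficient.

(v - 5)^5/15625 - (v - 5)^4/2500 + (v - 5)^3/375 - (v - 5)^2/50 + (v - 5)/5 + ln(5)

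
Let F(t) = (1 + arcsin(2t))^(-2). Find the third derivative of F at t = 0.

-208

Substitute the inner expansion into the outer series and collect powers.
The coefficient of t^3 in the expansion is -104/3, so F′′′(0) = 3! * (-104/3) = -208.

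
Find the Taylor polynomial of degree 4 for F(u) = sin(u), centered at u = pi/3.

[(u - pi/3)^0] = sqrt(3)/2;  [(u - pi/3)^1] = 1/2;  [(u - pi/3)^2] = -sqrt(3)/4;  [(u - pi/3)^3] = -1/12;  [(u - pi/3)^4] = sqrt(3)/48.

sqrt(3)*(u - pi/3)^4/48 - (u - pi/3)^3/12 - sqrt(3)*(u - pi/3)^2/4 + (u - pi/3)/2 + sqrt(3)/2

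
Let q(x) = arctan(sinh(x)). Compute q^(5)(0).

Let u equal the inner series; expand the outer function in u and truncate.
From the series, [x^5] q = 1/24; multiply by 5! = 120 to get 5.

5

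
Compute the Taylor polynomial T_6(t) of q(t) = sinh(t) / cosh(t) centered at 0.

Write the quotient as an unknown series and match coefficients against numerator = denominator · series.
q(0) = 0
q′(0) = 1
q′′(0) = 0
q′′′(0) = -2
q^(4)(0) = 0
q^(5)(0) = 16
q^(6)(0) = 0
Then c_k = q^(k)(0)/k! gives each Taylor coefficient.

2*t^5/15 - t^3/3 + t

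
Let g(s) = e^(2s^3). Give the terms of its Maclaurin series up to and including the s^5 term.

Compute the successive derivatives at the expansion point and divide by k!.

2*s^3 + 1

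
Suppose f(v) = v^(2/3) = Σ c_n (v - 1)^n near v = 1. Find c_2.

-1/9

Compute the successive derivatives at the expansion point and divide by k!.
f(1) = 1
f′(1) = 2/3
f′′(1) = -2/9
So c_2 = f′′(1)/2! = -1/9.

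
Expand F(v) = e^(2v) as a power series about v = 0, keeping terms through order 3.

4*v^3/3 + 2*v^2 + 2*v + 1

F(0) = 1
F′(0) = 2
F′′(0) = 4
F′′′(0) = 8
Dividing each by k! gives the coefficients c_0, ..., c_3.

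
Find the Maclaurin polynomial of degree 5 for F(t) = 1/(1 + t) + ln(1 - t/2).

-161*t^5/160 + 63*t^4/64 - 25*t^3/24 + 7*t^2/8 - 3*t/2 + 1

Add the two expansions coefficient-wise.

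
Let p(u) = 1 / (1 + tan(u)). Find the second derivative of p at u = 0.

Expand as Σ (-1)^k u^k with u equal to the inner function's series.
From the series, [u^2] p = 1; multiply by 2! = 2 to get 2.

2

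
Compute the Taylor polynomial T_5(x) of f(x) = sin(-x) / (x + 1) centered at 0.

-101*x^5/120 + 5*x^4/6 - 5*x^3/6 + x^2 - x

Use 1/(1 - r) = Σ r^k on the denominator, then take the Cauchy product.
f(0) = 0
f′(0) = -1
f′′(0) = 2
f′′′(0) = -5
f^(4)(0) = 20
f^(5)(0) = -101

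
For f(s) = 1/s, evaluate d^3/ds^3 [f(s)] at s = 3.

Use the known series and substitute for the argument.
From the series, [(s - 3)^3] f = -1/81; multiply by 3! = 6 to get -2/27.

-2/27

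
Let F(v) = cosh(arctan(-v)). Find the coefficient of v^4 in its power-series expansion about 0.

Plug the Maclaurin series of the inner function into that of the outer and collect terms.
[v^0] = 1;  [v^1] = 0;  [v^2] = 1/2;  [v^3] = 0;  [v^4] = -7/24.
So c_4 = F^(4)(0)/4! = -7/24.

-7/24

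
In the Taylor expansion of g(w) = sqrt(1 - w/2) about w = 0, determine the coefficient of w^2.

-1/32

Differentiate repeatedly and evaluate at the center.
[w^0] = 1;  [w^1] = -1/4;  [w^2] = -1/32.
So c_2 = g′′(0)/2! = -1/32.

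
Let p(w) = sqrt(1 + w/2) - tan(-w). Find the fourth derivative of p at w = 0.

-15/256

Combine the two series term by term.
From the series, [w^4] p = -5/2048; multiply by 4! = 24 to get -15/256.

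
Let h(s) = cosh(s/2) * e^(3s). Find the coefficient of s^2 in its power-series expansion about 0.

Write out both Maclaurin series and multiply, keeping only the needed powers.
h(0) = 1
h′(0) = 3
h′′(0) = 37/4

37/8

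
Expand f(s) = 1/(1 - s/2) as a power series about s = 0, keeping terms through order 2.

s^2/4 + s/2 + 1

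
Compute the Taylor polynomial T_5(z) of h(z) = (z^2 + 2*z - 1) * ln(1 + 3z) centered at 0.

-801*z^5/10 + 135*z^4/4 - 15*z^3 + 21*z^2/2 - 3*z

Shift and add copies of the series according to the polynomial's terms.
[z^0] = 0;  [z^1] = -3;  [z^2] = 21/2;  [z^3] = -15;  [z^4] = 135/4;  [z^5] = -801/10.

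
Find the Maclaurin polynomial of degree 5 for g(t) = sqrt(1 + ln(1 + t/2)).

1609*t^5/122880 - 143*t^4/6144 + 17*t^3/384 - 3*t^2/32 + t/4 + 1

Plug the Maclaurin series of the inner function into that of the outer and collect terms.
[t^0] = 1;  [t^1] = 1/4;  [t^2] = -3/32;  [t^3] = 17/384;  [t^4] = -143/6144;  [t^5] = 1609/122880.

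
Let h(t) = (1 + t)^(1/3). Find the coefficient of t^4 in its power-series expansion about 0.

-10/243

Apply the Taylor formula c_k = f^(k)(a)/k!.
h(0) = 1
h′(0) = 1/3
h′′(0) = -2/9
h′′′(0) = 10/27
h^(4)(0) = -80/81
The Taylor polynomial is Σ h^(k)(0)/k! · t^k.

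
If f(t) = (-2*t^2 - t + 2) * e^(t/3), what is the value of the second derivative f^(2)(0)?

Multiply each power in the prefactor through the base expansion.
The coefficient of t^2 in the expansion is -20/9, so f′′(0) = 2! * (-20/9) = -40/9.

-40/9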